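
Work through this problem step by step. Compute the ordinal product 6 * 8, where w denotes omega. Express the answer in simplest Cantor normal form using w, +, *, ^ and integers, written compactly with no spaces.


Compute 6 * 8.
Ordinal * is associative and left-distributive over +, but NOT commutative; for finite n>1, n*w = w but w*n stays w*n.
Both finite; ordinal * agrees with natural *: 6 * 8 = 48.
Result = 48

48


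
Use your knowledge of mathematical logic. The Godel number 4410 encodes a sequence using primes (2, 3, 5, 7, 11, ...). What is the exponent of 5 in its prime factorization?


Factorize 4410 by dividing by 5 repeatedly.
Division steps: 5 divides 4410 exactly 1 time(s).
Exponent of 5 = 1

1


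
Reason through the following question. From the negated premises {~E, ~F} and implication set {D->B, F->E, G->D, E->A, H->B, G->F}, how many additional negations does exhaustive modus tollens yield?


Initial negated facts: {~E, ~F}
Apply modus tollens to closure:
  ~F and G->F  =>  ~G
Final negated: {~E, ~F, ~G}
New negations: {~G}
Count = 1

1


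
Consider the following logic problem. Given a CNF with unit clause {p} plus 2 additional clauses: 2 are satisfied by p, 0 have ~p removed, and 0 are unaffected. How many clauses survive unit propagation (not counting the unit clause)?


Satisfied (removed): 2
Shortened (remain): 0
Unchanged (remain): 0
Remaining = 0 + 0 = 0

0


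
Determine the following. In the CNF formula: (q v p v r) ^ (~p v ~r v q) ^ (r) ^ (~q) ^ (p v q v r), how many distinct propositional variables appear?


Identify each variable that appears in the formula.
Variables found: p, q, r
Count = 3

3


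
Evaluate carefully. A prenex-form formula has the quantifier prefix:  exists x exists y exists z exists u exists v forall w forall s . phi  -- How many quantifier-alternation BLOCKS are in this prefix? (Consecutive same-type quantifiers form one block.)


Quantifier-type sequence: E E E E E A A  (A=forall, E=exists)
Group into maximal same-type runs:
  Ex5 | Ax2
Number of blocks = 2

2


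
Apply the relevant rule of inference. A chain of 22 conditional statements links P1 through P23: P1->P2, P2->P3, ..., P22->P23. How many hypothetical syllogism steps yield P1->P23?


With 22 implications in a chain connecting 23 propositions:
P1->P2, P2->P3, ..., P22->P23
Steps needed = (number of implications) - 1 = 22 - 1 = 21

21


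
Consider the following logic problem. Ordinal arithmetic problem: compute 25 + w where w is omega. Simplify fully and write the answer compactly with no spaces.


Compute 25 + w.
Ordinal + is associative but NOT commutative; for finite n>0, n + w = w but w + n stays w+n.
Any finite left addend is absorbed by w on the right: 25 + w = w.
Result = w

w


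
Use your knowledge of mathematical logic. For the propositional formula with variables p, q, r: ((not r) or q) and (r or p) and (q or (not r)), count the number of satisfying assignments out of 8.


Evaluate all 8 assignments for p, q, r:
p=0, q=0, r=0: 0
p=0, q=0, r=1: 0
p=0, q=1, r=0: 0
p=0, q=1, r=1: 1
p=1, q=0, r=0: 1
p=1, q=0, r=1: 0
p=1, q=1, r=0: 1
p=1, q=1, r=1: 1
Satisfying count = 4

4


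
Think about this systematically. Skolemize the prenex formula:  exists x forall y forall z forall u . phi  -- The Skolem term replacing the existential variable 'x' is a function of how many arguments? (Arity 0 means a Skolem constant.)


Quantifier prefix: exists x forall y forall z forall u
'x' is existentially quantified at position 1.
No universal quantifiers precede it.
Skolem function arity = 0 (a Skolem constant)

0


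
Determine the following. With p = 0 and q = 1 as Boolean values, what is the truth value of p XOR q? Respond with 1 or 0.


p = 0, q = 1
Operation: p XOR q
Evaluate: 0 XOR 1 = 1

1


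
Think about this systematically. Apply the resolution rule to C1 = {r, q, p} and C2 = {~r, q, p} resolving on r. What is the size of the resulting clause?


Remove r from C1 and ~r from C2.
C1 remainder: {q, p}
C2 remainder: {q, p}
Union (resolvent): {p, q}
Resolvent has 2 literal(s).

2


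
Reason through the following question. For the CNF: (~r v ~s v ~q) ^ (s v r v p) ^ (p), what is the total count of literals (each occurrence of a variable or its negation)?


Counting literals in each clause:
Clause 1: 3 literal(s)
Clause 2: 3 literal(s)
Clause 3: 1 literal(s)
Total = 7

7


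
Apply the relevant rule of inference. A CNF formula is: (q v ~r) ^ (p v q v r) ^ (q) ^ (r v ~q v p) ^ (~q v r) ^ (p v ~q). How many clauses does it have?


A CNF formula is a conjunction of clauses.
Clauses are separated by ^.
Counting the conjuncts: 6 clauses.

6


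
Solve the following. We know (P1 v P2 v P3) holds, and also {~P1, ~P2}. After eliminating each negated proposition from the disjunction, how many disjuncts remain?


Original disjuncts (3): P1, P2, P3
Negated (eliminate): ~P1, ~P2
Remaining disjuncts: P3
Count = 3 - 2 = 1

1


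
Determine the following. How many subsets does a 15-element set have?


The power set of a set with n elements has 2^n elements.
|P(S)| = 2^15 = 32768

32768


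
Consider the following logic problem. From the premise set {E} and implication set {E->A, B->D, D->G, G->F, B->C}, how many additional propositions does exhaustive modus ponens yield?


Initial facts: {E}
Apply modus ponens to closure:
  E and E->A  =>  A
Final known: {A, E}
New propositions: {A}
Count = 1

1


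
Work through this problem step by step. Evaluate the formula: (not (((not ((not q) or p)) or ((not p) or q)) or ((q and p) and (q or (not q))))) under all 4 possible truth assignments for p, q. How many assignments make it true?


Check all 4 assignments:
p=0, q=0: 0
p=0, q=1: 0
p=1, q=0: 1
p=1, q=1: 0
Count of True = 1

1


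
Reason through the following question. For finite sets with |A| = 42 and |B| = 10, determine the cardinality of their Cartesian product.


The Cartesian product A x B contains all ordered pairs (a, b).
|A x B| = |A| * |B| = 42 * 10 = 420

420


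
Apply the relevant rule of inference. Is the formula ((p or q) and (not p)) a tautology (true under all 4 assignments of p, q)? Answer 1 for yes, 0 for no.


Check all 4 assignments:
p=0, q=0: 0
p=0, q=1: 1
p=1, q=0: 0
p=1, q=1: 0
Satisfying count = 1/4.
Tautology iff count = 4: no.

0


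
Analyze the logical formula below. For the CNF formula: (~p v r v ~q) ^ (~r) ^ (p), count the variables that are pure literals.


Check each variable for pure literal status:
p: mixed (not pure)
q: pure negative
r: mixed (not pure)
Pure literal count = 1

1


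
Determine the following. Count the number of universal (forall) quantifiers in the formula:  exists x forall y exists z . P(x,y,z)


Quantifier prefix: exists x forall y exists z
Mark each quantifier type:
  E U E
Universal count = 1, Existential count = 2
Asked for universal (forall) quantifiers: 1

1


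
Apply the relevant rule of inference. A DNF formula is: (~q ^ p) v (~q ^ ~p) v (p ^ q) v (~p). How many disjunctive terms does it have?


A DNF formula is a disjunction of terms (conjunctions).
Terms are separated by v.
Counting the disjuncts: 4 terms.

4


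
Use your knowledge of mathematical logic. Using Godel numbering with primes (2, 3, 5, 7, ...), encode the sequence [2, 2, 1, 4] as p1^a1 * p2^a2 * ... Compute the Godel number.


Encode each element as an exponent of the corresponding prime:
  2^2 = 4
  3^2 = 9
  5^1 = 5
  7^4 = 2401
Product = 4 * 9 * 5 * 2401 = 432180

432180


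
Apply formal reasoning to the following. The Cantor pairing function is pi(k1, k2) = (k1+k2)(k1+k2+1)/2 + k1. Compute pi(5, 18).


k1 + k2 = 23
(k1+k2)(k1+k2+1)/2 = 23 * 24 / 2 = 276
pi = 276 + 5 = 281

281


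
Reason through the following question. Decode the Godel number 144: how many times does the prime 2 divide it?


Factorize 144 by dividing by 2 repeatedly.
Division steps: 2 divides 144 exactly 4 time(s).
Exponent of 2 = 4

4


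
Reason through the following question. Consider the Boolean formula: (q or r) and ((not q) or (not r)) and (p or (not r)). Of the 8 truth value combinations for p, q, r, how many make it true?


Evaluate all 8 assignments for p, q, r:
p=0, q=0, r=0: 0
p=0, q=0, r=1: 0
p=0, q=1, r=0: 1
p=0, q=1, r=1: 0
p=1, q=0, r=0: 0
p=1, q=0, r=1: 1
p=1, q=1, r=0: 1
p=1, q=1, r=1: 0
Satisfying count = 3

3


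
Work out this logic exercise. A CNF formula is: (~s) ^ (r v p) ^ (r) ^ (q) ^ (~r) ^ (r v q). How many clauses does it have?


A CNF formula is a conjunction of clauses.
Clauses are separated by ^.
Counting the conjuncts: 6 clauses.

6


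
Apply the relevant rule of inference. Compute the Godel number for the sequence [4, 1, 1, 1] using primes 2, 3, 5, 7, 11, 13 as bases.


Encode each element as an exponent of the corresponding prime:
  2^4 = 16
  3^1 = 3
  5^1 = 5
  7^1 = 7
Product = 16 * 3 * 5 * 7 = 1680

1680


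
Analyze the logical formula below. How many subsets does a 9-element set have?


The power set of a set with n elements has 2^n elements.
|P(S)| = 2^9 = 512

512


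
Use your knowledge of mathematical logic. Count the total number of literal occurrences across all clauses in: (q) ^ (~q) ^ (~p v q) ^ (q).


Counting literals in each clause:
Clause 1: 1 literal(s)
Clause 2: 1 literal(s)
Clause 3: 2 literal(s)
Clause 4: 1 literal(s)
Total = 5

5


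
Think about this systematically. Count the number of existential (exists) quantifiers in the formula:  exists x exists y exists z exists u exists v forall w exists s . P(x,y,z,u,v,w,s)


Quantifier prefix: exists x exists y exists z exists u exists v forall w exists s
Mark each quantifier type:
  E E E E E U E
Universal count = 1, Existential count = 6
Asked for existential (exists) quantifiers: 6

6


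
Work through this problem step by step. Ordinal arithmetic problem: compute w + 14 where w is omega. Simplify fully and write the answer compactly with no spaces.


Compute w + 14.
Ordinal + is associative but NOT commutative; for finite n>0, n + w = w but w + n stays w+n.
w + 14 is already in normal form (a successor ordinal beyond w).
Result = w+14

w+14


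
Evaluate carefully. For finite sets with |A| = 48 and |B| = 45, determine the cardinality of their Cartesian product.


The Cartesian product A x B contains all ordered pairs (a, b).
|A x B| = |A| * |B| = 48 * 45 = 2160

2160


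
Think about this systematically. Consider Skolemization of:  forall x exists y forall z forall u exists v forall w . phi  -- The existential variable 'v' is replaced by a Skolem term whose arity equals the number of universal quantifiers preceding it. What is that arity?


Quantifier prefix: forall x exists y forall z forall u exists v forall w
'v' is existentially quantified at position 5.
Universal variables preceding it: x, z, u
Skolem function arity = 3

3


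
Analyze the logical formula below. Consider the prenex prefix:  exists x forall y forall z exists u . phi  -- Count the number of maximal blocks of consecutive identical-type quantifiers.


Quantifier-type sequence: E A A E  (A=forall, E=exists)
Group into maximal same-type runs:
  Ex1 | Ax2 | Ex1
Number of blocks = 3

3


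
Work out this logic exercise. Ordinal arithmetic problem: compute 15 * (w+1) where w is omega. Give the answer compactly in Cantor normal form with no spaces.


Compute 15 * (w+1).
Ordinal * is associative and left-distributive over +, but NOT commutative; for finite n>1, n*w = w but w*n stays w*n.
By left-distributivity: 15 * (w+1) = 15*w + 15*1 = w + 15 = w+15.
Result = w+15

w+15


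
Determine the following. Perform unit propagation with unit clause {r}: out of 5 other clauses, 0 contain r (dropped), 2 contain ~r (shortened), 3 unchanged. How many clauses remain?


Satisfied (removed): 0
Shortened (remain): 2
Unchanged (remain): 3
Remaining = 2 + 3 = 5

5


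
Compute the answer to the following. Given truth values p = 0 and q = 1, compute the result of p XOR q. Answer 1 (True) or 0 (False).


p = 0, q = 1
Operation: p XOR q
Evaluate: 0 XOR 1 = 1

1


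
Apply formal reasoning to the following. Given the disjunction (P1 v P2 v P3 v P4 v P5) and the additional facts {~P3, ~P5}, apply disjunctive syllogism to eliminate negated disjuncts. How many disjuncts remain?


Original disjuncts (5): P1, P2, P3, P4, P5
Negated (eliminate): ~P3, ~P5
Remaining disjuncts: P1, P2, P4
Count = 5 - 2 = 3

3


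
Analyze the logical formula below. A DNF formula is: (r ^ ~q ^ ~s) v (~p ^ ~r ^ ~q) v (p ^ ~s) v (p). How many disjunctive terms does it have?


A DNF formula is a disjunction of terms (conjunctions).
Terms are separated by v.
Counting the disjuncts: 4 terms.

4


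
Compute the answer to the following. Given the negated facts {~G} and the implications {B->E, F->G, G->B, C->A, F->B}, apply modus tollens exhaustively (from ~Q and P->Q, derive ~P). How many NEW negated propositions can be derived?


Initial negated facts: {~G}
Apply modus tollens to closure:
  ~G and F->G  =>  ~F
Final negated: {~F, ~G}
New negations: {~F}
Count = 1

1


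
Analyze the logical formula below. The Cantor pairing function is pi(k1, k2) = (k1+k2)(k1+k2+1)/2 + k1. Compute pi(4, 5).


k1 + k2 = 9
(k1+k2)(k1+k2+1)/2 = 9 * 10 / 2 = 45
pi = 45 + 4 = 49

49


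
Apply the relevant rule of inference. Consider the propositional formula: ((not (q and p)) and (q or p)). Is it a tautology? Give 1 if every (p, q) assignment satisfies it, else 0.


Check all 4 assignments:
p=0, q=0: 0
p=0, q=1: 1
p=1, q=0: 1
p=1, q=1: 0
Satisfying count = 2/4.
Tautology iff count = 4: no.

0


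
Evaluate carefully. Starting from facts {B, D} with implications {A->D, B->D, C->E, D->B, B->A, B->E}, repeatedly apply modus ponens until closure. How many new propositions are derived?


Initial facts: {B, D}
Apply modus ponens to closure:
  B and B->A  =>  A
  B and B->E  =>  E
Final known: {A, B, D, E}
New propositions: {A, E}
Count = 2

2


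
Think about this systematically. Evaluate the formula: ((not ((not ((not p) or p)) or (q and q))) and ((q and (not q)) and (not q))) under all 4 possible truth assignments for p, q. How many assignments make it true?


Check all 4 assignments:
p=0, q=0: 0
p=0, q=1: 0
p=1, q=0: 0
p=1, q=1: 0
Count of True = 0

0


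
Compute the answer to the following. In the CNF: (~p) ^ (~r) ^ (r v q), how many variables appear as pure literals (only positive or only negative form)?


Check each variable for pure literal status:
p: pure negative
q: pure positive
r: mixed (not pure)
Pure literal count = 2

2


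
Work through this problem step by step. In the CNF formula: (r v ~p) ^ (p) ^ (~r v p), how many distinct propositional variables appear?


Identify each variable that appears in the formula.
Variables found: p, r
Count = 2

2


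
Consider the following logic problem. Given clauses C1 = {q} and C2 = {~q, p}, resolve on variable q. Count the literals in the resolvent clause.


Remove q from C1 and ~q from C2.
C1 remainder: {}
C2 remainder: {p}
Union (resolvent): {p}
Resolvent has 1 literal(s).

1


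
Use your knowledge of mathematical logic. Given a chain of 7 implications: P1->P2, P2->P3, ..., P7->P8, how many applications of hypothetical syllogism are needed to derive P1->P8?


With 7 implications in a chain connecting 8 propositions:
P1->P2, P2->P3, ..., P7->P8
Steps needed = (number of implications) - 1 = 7 - 1 = 6

6


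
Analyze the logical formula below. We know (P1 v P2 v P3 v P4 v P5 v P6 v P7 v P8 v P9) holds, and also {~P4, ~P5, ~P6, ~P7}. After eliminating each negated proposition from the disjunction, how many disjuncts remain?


Original disjuncts (9): P1, P2, P3, P4, P5, P6, P7, P8, P9
Negated (eliminate): ~P4, ~P5, ~P6, ~P7
Remaining disjuncts: P1, P2, P3, P8, P9
Count = 9 - 4 = 5

5


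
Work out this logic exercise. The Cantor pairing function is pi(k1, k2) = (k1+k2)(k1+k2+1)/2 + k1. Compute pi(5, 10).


k1 + k2 = 15
(k1+k2)(k1+k2+1)/2 = 15 * 16 / 2 = 120
pi = 120 + 5 = 125

125


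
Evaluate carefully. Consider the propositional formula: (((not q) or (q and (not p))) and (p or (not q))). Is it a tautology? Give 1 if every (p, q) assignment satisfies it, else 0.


Check all 4 assignments:
p=0, q=0: 1
p=0, q=1: 0
p=1, q=0: 1
p=1, q=1: 0
Satisfying count = 2/4.
Tautology iff count = 4: no.

0


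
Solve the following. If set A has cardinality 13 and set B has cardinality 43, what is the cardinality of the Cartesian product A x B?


The Cartesian product A x B contains all ordered pairs (a, b).
|A x B| = |A| * |B| = 13 * 43 = 559

559


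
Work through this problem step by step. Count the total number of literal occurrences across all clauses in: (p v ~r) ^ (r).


Counting literals in each clause:
Clause 1: 2 literal(s)
Clause 2: 1 literal(s)
Total = 3

3


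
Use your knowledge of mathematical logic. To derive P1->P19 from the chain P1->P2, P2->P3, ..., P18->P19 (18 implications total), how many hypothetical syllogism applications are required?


With 18 implications in a chain connecting 19 propositions:
P1->P2, P2->P3, ..., P18->P19
Steps needed = (number of implications) - 1 = 18 - 1 = 17

17


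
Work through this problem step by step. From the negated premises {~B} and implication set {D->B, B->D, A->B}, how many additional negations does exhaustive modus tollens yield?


Initial negated facts: {~B}
Apply modus tollens to closure:
  ~B and D->B  =>  ~D
  ~B and A->B  =>  ~A
Final negated: {~A, ~B, ~D}
New negations: {~A, ~D}
Count = 2

2


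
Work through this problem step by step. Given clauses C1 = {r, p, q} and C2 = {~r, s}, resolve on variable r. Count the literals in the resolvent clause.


Remove r from C1 and ~r from C2.
C1 remainder: {p, q}
C2 remainder: {s}
Union (resolvent): {p, q, s}
Resolvent has 3 literal(s).

3


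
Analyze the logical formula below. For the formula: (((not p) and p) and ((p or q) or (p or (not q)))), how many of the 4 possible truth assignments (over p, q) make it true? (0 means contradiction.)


Check all 4 assignments:
p=0, q=0: 0
p=0, q=1: 0
p=1, q=0: 0
p=1, q=1: 0
Count of True = 0

0


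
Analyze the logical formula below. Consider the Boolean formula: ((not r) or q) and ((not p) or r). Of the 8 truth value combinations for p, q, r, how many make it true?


Evaluate all 8 assignments for p, q, r:
p=0, q=0, r=0: 1
p=0, q=0, r=1: 0
p=0, q=1, r=0: 1
p=0, q=1, r=1: 1
p=1, q=0, r=0: 0
p=1, q=0, r=1: 0
p=1, q=1, r=0: 0
p=1, q=1, r=1: 1
Satisfying count = 4

4


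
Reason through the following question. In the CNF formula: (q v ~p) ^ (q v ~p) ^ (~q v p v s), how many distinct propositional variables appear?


Identify each variable that appears in the formula.
Variables found: p, q, s
Count = 3

3


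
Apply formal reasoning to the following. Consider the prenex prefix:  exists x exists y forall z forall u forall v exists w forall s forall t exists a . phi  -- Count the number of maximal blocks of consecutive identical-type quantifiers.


Quantifier-type sequence: E E A A A E A A E  (A=forall, E=exists)
Group into maximal same-type runs:
  Ex2 | Ax3 | Ex1 | Ax2 | Ex1
Number of blocks = 5

5


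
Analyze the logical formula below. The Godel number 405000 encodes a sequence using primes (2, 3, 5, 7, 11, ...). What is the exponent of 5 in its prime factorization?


Factorize 405000 by dividing by 5 repeatedly.
Division steps: 5 divides 405000 exactly 4 time(s).
Exponent of 5 = 4

4


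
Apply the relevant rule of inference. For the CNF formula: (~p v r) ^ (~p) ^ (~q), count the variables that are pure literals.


Check each variable for pure literal status:
p: pure negative
q: pure negative
r: pure positive
Pure literal count = 3

3


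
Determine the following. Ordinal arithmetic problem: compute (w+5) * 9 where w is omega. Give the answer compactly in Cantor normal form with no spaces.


Compute (w+5) * 9.
Ordinal * is associative and left-distributive over +, but NOT commutative; for finite n>1, n*w = w but w*n stays w*n.
(w+5) * 9 = (w+5) repeated 9 times. Each intermediate +5 is absorbed by the following w; only the last survives: w*9+5.
Result = w*9+5

w*9+5


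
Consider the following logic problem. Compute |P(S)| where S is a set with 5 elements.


The power set of a set with n elements has 2^n elements.
|P(S)| = 2^5 = 32

32


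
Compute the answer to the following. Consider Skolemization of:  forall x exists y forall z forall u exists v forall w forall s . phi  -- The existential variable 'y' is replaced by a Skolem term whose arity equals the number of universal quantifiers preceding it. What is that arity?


Quantifier prefix: forall x exists y forall z forall u exists v forall w forall s
'y' is existentially quantified at position 2.
Universal variables preceding it: x
Skolem function arity = 1

1


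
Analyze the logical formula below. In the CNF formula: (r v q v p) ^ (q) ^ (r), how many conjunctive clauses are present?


A CNF formula is a conjunction of clauses.
Clauses are separated by ^.
Counting the conjuncts: 3 clauses.

3


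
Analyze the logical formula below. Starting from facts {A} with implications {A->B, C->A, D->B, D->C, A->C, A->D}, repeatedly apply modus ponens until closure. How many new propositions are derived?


Initial facts: {A}
Apply modus ponens to closure:
  A and A->B  =>  B
  A and A->C  =>  C
  A and A->D  =>  D
Final known: {A, B, C, D}
New propositions: {B, C, D}
Count = 3

3


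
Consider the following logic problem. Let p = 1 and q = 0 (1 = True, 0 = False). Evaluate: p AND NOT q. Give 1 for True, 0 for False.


p = 1, q = 0
Operation: p AND NOT q
Evaluate: 1 AND NOT 0 = 1

1


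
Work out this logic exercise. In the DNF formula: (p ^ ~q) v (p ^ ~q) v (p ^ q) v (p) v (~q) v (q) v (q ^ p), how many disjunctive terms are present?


A DNF formula is a disjunction of terms (conjunctions).
Terms are separated by v.
Counting the disjuncts: 7 terms.

7


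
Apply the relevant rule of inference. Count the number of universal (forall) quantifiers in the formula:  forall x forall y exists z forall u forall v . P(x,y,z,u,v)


Quantifier prefix: forall x forall y exists z forall u forall v
Mark each quantifier type:
  U U E U U
Universal count = 4, Existential count = 1
Asked for universal (forall) quantifiers: 4

4


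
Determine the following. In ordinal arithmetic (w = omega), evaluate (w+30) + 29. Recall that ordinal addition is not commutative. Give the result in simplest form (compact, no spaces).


Compute (w+30) + 29.
Ordinal + is associative but NOT commutative; for finite n>0, n + w = w but w + n stays w+n.
By associativity: (w+30) + 29 = w + (30+29) = w+59.
Result = w+59

w+59


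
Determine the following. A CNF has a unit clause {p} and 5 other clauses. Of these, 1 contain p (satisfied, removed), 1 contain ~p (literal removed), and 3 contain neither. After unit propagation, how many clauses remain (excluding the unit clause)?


Satisfied (removed): 1
Shortened (remain): 1
Unchanged (remain): 3
Remaining = 1 + 3 = 4

4


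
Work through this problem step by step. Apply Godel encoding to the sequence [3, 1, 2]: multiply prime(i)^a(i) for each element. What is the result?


Encode each element as an exponent of the corresponding prime:
  2^3 = 8
  3^1 = 3
  5^2 = 25
Product = 8 * 3 * 25 = 600

600


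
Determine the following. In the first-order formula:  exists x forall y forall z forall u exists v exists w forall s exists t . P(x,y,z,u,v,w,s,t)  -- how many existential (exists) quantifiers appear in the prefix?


Quantifier prefix: exists x forall y forall z forall u exists v exists w forall s exists t
Mark each quantifier type:
  E U U U E E U E
Universal count = 4, Existential count = 4
Asked for existential (exists) quantifiers: 4

4


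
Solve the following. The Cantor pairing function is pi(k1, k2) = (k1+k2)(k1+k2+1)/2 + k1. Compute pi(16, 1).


k1 + k2 = 17
(k1+k2)(k1+k2+1)/2 = 17 * 18 / 2 = 153
pi = 153 + 16 = 169

169


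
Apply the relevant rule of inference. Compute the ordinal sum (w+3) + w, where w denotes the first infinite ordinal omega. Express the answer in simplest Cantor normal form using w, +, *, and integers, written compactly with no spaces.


Compute (w+3) + w.
Ordinal + is associative but NOT commutative; for finite n>0, n + w = w but w + n stays w+n.
(w+3) + w = w + (3+w) = w + w = w*2 (the finite tail 3 is absorbed by the right w).
Result = w*2

w*2


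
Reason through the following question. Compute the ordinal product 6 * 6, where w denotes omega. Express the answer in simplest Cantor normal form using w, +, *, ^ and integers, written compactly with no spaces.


Compute 6 * 6.
Ordinal * is associative and left-distributive over +, but NOT commutative; for finite n>1, n*w = w but w*n stays w*n.
Both finite; ordinal * agrees with natural *: 6 * 6 = 36.
Result = 36

36


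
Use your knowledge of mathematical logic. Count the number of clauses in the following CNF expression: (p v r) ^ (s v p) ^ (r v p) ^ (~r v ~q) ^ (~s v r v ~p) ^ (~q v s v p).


A CNF formula is a conjunction of clauses.
Clauses are separated by ^.
Counting the conjuncts: 6 clauses.

6


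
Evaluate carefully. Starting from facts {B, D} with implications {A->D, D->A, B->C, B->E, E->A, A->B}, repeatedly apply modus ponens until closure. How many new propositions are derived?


Initial facts: {B, D}
Apply modus ponens to closure:
  D and D->A  =>  A
  B and B->C  =>  C
  B and B->E  =>  E
Final known: {A, B, C, D, E}
New propositions: {A, C, E}
Count = 3

3


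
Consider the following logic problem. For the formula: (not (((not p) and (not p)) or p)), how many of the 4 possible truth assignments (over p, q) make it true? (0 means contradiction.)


Check all 4 assignments:
p=0, q=0: 0
p=0, q=1: 0
p=1, q=0: 0
p=1, q=1: 0
Count of True = 0

0


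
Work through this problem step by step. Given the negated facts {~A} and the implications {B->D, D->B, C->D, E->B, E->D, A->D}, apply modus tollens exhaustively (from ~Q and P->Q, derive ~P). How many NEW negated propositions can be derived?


Initial negated facts: {~A}
Apply modus tollens to closure:
  (no implication fires)
Final negated: {~A}
New negations: {(none)}
Count = 0

0


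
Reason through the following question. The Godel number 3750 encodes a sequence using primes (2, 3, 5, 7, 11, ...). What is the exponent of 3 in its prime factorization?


Factorize 3750 by dividing by 3 repeatedly.
Division steps: 3 divides 3750 exactly 1 time(s).
Exponent of 3 = 1

1


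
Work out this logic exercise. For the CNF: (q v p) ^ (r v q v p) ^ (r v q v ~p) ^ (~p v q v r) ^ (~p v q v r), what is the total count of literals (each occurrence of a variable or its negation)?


Counting literals in each clause:
Clause 1: 2 literal(s)
Clause 2: 3 literal(s)
Clause 3: 3 literal(s)
Clause 4: 3 literal(s)
Clause 5: 3 literal(s)
Total = 14

14


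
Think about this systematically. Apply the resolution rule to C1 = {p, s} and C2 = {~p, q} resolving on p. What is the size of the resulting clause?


Remove p from C1 and ~p from C2.
C1 remainder: {s}
C2 remainder: {q}
Union (resolvent): {q, s}
Resolvent has 2 literal(s).

2


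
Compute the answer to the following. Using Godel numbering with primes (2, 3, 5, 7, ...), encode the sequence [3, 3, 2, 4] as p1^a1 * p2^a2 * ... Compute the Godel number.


Encode each element as an exponent of the corresponding prime:
  2^3 = 8
  3^3 = 27
  5^2 = 25
  7^4 = 2401
Product = 8 * 27 * 25 * 2401 = 12965400

12965400


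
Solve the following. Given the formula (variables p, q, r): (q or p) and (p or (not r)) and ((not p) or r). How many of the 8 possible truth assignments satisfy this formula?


Evaluate all 8 assignments for p, q, r:
p=0, q=0, r=0: 0
p=0, q=0, r=1: 0
p=0, q=1, r=0: 1
p=0, q=1, r=1: 0
p=1, q=0, r=0: 0
p=1, q=0, r=1: 1
p=1, q=1, r=0: 0
p=1, q=1, r=1: 1
Satisfying count = 3

3


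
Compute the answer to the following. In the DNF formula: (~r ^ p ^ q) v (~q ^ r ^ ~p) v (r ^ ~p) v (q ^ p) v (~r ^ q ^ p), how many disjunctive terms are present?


A DNF formula is a disjunction of terms (conjunctions).
Terms are separated by v.
Counting the disjuncts: 5 terms.

5


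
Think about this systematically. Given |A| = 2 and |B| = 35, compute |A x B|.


The Cartesian product A x B contains all ordered pairs (a, b).
|A x B| = |A| * |B| = 2 * 35 = 70

70


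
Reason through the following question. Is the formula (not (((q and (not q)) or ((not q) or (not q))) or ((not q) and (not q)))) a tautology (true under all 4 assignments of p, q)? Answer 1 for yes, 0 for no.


Check all 4 assignments:
p=0, q=0: 0
p=0, q=1: 1
p=1, q=0: 0
p=1, q=1: 1
Satisfying count = 2/4.
Tautology iff count = 4: no.

0


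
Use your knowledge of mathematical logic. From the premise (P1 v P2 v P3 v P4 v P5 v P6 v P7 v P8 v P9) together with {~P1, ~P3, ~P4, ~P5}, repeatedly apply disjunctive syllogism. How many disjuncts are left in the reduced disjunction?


Original disjuncts (9): P1, P2, P3, P4, P5, P6, P7, P8, P9
Negated (eliminate): ~P1, ~P3, ~P4, ~P5
Remaining disjuncts: P2, P6, P7, P8, P9
Count = 9 - 4 = 5

5


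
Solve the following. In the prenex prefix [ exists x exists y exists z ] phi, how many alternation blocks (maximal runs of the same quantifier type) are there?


Quantifier-type sequence: E E E  (A=forall, E=exists)
Group into maximal same-type runs:
  Ex3
Number of blocks = 1

1


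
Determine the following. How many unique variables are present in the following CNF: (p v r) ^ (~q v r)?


Identify each variable that appears in the formula.
Variables found: p, q, r
Count = 3

3


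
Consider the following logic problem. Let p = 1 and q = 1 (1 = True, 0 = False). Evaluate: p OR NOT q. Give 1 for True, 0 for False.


p = 1, q = 1
Operation: p OR NOT q
Evaluate: 1 OR NOT 1 = 1

1


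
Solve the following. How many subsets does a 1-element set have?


The power set of a set with n elements has 2^n elements.
|P(S)| = 2^1 = 2

2


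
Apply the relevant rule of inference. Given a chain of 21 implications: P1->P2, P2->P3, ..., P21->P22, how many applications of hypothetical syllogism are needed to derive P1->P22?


With 21 implications in a chain connecting 22 propositions:
P1->P2, P2->P3, ..., P21->P22
Steps needed = (number of implications) - 1 = 21 - 1 = 20

20


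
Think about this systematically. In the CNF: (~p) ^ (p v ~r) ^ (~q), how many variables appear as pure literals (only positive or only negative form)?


Check each variable for pure literal status:
p: mixed (not pure)
q: pure negative
r: pure negative
Pure literal count = 2

2


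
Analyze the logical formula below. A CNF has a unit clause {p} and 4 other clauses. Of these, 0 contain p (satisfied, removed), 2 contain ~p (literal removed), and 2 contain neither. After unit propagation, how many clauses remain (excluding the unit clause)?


Satisfied (removed): 0
Shortened (remain): 2
Unchanged (remain): 2
Remaining = 2 + 2 = 4

4


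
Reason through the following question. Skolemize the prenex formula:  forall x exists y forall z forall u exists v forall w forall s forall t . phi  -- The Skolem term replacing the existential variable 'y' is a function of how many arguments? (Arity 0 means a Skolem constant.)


Quantifier prefix: forall x exists y forall z forall u exists v forall w forall s forall t
'y' is existentially quantified at position 2.
Universal variables preceding it: x
Skolem function arity = 1

1


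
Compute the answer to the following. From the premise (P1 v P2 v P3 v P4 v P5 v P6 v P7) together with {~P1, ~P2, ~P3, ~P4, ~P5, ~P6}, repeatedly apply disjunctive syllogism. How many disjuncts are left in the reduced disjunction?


Original disjuncts (7): P1, P2, P3, P4, P5, P6, P7
Negated (eliminate): ~P1, ~P2, ~P3, ~P4, ~P5, ~P6
Remaining disjuncts: P7
Count = 7 - 6 = 1

1


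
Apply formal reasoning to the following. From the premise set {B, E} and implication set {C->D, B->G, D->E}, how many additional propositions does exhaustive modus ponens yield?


Initial facts: {B, E}
Apply modus ponens to closure:
  B and B->G  =>  G
Final known: {B, E, G}
New propositions: {G}
Count = 1

1


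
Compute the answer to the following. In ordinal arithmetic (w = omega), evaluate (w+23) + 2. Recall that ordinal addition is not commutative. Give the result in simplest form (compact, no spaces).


Compute (w+23) + 2.
Ordinal + is associative but NOT commutative; for finite n>0, n + w = w but w + n stays w+n.
By associativity: (w+23) + 2 = w + (23+2) = w+25.
Result = w+25

w+25


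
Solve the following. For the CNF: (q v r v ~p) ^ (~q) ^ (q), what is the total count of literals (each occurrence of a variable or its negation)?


Counting literals in each clause:
Clause 1: 3 literal(s)
Clause 2: 1 literal(s)
Clause 3: 1 literal(s)
Total = 5

5


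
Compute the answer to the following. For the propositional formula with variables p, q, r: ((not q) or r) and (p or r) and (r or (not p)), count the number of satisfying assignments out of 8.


Evaluate all 8 assignments for p, q, r:
p=0, q=0, r=0: 0
p=0, q=0, r=1: 1
p=0, q=1, r=0: 0
p=0, q=1, r=1: 1
p=1, q=0, r=0: 0
p=1, q=0, r=1: 1
p=1, q=1, r=0: 0
p=1, q=1, r=1: 1
Satisfying count = 4

4


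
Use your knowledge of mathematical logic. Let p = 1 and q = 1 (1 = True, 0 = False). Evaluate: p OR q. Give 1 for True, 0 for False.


p = 1, q = 1
Operation: p OR q
Evaluate: 1 OR 1 = 1

1


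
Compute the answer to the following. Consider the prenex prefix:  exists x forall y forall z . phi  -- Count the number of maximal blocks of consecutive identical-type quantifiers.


Quantifier-type sequence: E A A  (A=forall, E=exists)
Group into maximal same-type runs:
  Ex1 | Ax2
Number of blocks = 2

2


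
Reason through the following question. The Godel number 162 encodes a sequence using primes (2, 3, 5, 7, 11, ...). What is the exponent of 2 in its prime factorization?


Factorize 162 by dividing by 2 repeatedly.
Division steps: 2 divides 162 exactly 1 time(s).
Exponent of 2 = 1

1


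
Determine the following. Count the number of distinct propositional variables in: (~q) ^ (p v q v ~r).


Identify each variable that appears in the formula.
Variables found: p, q, r
Count = 3

3


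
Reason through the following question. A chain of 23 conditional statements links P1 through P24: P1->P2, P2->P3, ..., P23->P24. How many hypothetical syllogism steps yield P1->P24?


With 23 implications in a chain connecting 24 propositions:
P1->P2, P2->P3, ..., P23->P24
Steps needed = (number of implications) - 1 = 23 - 1 = 22

22


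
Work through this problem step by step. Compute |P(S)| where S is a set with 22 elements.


The power set of a set with n elements has 2^n elements.
|P(S)| = 2^22 = 4194304

4194304


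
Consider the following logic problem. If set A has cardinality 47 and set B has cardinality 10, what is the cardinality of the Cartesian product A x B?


The Cartesian product A x B contains all ordered pairs (a, b).
|A x B| = |A| * |B| = 47 * 10 = 470

470


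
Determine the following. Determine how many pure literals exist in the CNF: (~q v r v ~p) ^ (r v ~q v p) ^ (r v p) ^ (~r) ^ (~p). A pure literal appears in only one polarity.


Check each variable for pure literal status:
p: mixed (not pure)
q: pure negative
r: mixed (not pure)
Pure literal count = 1

1


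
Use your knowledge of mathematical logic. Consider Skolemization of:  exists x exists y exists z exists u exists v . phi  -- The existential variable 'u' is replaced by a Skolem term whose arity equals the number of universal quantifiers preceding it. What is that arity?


Quantifier prefix: exists x exists y exists z exists u exists v
'u' is existentially quantified at position 4.
No universal quantifiers precede it.
Skolem function arity = 0 (a Skolem constant)

0


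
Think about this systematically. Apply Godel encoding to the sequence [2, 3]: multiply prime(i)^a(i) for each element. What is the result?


Encode each element as an exponent of the corresponding prime:
  2^2 = 4
  3^3 = 27
Product = 4 * 27 = 108

108


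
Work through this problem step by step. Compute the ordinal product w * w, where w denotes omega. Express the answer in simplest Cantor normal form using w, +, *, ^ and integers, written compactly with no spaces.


Compute w * w.
Ordinal * is associative and left-distributive over +, but NOT commutative; for finite n>1, n*w = w but w*n stays w*n.
w * w = w^2 by definition.
Result = w^2

w^2


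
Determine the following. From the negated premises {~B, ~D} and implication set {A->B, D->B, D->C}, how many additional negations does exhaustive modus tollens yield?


Initial negated facts: {~B, ~D}
Apply modus tollens to closure:
  ~B and A->B  =>  ~A
Final negated: {~A, ~B, ~D}
New negations: {~A}
Count = 1

1


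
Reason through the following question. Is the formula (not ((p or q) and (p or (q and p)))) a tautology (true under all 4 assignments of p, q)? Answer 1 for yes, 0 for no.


Check all 4 assignments:
p=0, q=0: 1
p=0, q=1: 1
p=1, q=0: 0
p=1, q=1: 0
Satisfying count = 2/4.
Tautology iff count = 4: no.

0


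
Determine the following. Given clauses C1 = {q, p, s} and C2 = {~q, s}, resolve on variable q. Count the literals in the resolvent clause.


Remove q from C1 and ~q from C2.
C1 remainder: {p, s}
C2 remainder: {s}
Union (resolvent): {p, s}
Resolvent has 2 literal(s).

2


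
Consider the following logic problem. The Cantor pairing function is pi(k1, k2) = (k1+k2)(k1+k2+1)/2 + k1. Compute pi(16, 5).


k1 + k2 = 21
(k1+k2)(k1+k2+1)/2 = 21 * 22 / 2 = 231
pi = 231 + 16 = 247

247


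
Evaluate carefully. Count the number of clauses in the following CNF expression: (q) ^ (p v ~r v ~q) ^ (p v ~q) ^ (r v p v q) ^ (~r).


A CNF formula is a conjunction of clauses.
Clauses are separated by ^.
Counting the conjuncts: 5 clauses.

5


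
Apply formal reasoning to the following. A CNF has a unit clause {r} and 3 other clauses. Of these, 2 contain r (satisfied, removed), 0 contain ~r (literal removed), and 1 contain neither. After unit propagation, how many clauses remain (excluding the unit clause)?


Satisfied (removed): 2
Shortened (remain): 0
Unchanged (remain): 1
Remaining = 0 + 1 = 1

1


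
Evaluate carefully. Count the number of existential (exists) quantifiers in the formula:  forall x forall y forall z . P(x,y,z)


Quantifier prefix: forall x forall y forall z
Mark each quantifier type:
  U U U
Universal count = 3, Existential count = 0
Asked for existential (exists) quantifiers: 0

0


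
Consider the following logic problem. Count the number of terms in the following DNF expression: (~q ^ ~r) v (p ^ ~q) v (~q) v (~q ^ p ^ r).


A DNF formula is a disjunction of terms (conjunctions).
Terms are separated by v.
Counting the disjuncts: 4 terms.

4


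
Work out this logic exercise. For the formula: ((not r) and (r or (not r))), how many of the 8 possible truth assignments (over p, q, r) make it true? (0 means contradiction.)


Check all 8 assignments:
p=0, q=0, r=0: 1
p=0, q=0, r=1: 0
p=0, q=1, r=0: 1
p=0, q=1, r=1: 0
p=1, q=0, r=0: 1
p=1, q=0, r=1: 0
p=1, q=1, r=0: 1
p=1, q=1, r=1: 0
Count of True = 4

4


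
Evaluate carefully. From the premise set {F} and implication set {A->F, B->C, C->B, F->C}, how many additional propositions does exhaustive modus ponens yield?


Initial facts: {F}
Apply modus ponens to closure:
  F and F->C  =>  C
  C and C->B  =>  B
Final known: {B, C, F}
New propositions: {B, C}
Count = 2

2


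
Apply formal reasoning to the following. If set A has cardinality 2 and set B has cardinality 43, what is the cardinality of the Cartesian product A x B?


The Cartesian product A x B contains all ordered pairs (a, b).
|A x B| = |A| * |B| = 2 * 43 = 86

86
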